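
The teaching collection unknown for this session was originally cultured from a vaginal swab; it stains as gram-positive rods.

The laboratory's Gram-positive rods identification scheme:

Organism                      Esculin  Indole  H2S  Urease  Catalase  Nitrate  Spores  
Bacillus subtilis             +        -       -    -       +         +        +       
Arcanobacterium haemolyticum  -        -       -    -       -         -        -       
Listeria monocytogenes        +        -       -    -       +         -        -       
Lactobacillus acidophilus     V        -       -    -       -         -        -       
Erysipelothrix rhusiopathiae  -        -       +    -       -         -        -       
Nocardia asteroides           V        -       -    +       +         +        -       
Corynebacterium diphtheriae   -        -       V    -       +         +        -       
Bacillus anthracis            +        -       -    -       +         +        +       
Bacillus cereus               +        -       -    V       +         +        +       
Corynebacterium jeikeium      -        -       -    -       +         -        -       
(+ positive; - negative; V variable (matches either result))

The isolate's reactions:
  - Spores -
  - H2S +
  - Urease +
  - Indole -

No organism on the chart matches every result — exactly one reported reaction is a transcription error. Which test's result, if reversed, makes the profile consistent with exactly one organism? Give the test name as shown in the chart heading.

As reported, no row in the chart matches all 4 reactions.
Reversing Spores → still no organism matches.
Reversing Indole → still no organism matches.
Reversing Urease → 2 organisms match (not unique).
Reversing H2S (to -) → unique match: Nocardia asteroides.

H2S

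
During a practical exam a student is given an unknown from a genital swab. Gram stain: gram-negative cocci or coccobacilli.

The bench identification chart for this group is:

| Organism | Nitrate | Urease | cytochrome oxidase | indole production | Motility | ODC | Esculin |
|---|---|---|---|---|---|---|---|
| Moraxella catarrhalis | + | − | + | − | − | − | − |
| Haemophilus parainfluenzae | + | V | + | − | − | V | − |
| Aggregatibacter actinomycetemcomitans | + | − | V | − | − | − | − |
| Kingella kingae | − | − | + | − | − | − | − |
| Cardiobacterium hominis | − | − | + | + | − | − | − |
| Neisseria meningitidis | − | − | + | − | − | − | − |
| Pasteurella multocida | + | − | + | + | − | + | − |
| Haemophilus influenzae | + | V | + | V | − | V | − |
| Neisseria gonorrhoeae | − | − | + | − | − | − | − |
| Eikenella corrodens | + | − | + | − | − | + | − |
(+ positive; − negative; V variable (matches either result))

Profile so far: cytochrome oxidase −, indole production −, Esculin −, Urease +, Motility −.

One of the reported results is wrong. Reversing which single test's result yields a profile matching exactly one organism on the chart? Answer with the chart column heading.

As reported, no row in the chart matches all 5 reactions.
Reversing Motility → still no organism matches.
Reversing cytochrome oxidase → 2 organisms match (not unique).
Reversing indole production → still no organism matches.
Reversing Esculin → still no organism matches.
Reversing Urease (to −) → unique match: Aggregatibacter actinomycetemcomitans.

Urease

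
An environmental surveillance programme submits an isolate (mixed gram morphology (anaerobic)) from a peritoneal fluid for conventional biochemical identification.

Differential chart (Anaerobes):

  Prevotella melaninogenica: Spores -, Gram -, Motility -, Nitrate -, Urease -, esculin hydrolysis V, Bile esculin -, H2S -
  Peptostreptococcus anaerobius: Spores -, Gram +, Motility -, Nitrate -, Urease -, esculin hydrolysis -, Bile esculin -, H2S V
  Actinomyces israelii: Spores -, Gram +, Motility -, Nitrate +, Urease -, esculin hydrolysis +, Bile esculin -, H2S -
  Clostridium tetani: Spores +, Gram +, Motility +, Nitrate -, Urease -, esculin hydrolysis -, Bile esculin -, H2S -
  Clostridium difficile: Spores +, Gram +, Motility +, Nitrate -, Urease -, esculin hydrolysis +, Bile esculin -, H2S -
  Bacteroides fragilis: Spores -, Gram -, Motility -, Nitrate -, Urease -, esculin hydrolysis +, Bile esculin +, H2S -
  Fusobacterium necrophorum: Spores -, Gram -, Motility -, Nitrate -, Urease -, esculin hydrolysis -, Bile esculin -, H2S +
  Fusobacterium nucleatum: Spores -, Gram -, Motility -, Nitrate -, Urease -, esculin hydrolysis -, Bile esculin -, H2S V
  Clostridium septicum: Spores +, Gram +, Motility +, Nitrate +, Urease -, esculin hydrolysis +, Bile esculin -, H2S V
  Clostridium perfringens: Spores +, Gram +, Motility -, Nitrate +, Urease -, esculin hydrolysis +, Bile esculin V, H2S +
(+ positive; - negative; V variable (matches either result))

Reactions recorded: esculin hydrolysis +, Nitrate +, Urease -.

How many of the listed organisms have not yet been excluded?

3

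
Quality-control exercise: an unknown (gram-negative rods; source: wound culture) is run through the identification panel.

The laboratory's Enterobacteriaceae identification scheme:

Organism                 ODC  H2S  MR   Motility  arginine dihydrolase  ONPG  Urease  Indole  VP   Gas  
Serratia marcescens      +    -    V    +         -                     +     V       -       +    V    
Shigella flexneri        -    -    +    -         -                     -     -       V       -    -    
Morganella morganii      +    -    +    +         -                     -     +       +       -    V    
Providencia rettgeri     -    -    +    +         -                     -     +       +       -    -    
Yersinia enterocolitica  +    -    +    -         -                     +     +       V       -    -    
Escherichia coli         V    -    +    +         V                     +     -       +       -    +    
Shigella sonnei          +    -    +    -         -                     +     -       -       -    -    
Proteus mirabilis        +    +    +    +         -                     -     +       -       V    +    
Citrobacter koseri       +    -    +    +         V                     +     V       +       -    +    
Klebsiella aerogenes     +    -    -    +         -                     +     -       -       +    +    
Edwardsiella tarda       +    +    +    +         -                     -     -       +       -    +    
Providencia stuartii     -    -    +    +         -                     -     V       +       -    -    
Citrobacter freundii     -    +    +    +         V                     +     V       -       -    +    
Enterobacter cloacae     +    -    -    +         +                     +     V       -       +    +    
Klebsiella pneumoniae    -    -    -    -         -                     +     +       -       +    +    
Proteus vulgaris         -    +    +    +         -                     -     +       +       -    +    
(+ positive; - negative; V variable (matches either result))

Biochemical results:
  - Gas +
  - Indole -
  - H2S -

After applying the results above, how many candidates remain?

4

Indole -: excludes 7 organisms — 9 left.
H2S -: excludes Proteus mirabilis, Citrobacter freundii — 7 left.
Gas +: excludes Shigella flexneri, Yersinia enterocolitica, Shigella sonnei — 4 left.
Still consistent: Enterobacter cloacae, Klebsiella aerogenes, Klebsiella pneumoniae, Serratia marcescens.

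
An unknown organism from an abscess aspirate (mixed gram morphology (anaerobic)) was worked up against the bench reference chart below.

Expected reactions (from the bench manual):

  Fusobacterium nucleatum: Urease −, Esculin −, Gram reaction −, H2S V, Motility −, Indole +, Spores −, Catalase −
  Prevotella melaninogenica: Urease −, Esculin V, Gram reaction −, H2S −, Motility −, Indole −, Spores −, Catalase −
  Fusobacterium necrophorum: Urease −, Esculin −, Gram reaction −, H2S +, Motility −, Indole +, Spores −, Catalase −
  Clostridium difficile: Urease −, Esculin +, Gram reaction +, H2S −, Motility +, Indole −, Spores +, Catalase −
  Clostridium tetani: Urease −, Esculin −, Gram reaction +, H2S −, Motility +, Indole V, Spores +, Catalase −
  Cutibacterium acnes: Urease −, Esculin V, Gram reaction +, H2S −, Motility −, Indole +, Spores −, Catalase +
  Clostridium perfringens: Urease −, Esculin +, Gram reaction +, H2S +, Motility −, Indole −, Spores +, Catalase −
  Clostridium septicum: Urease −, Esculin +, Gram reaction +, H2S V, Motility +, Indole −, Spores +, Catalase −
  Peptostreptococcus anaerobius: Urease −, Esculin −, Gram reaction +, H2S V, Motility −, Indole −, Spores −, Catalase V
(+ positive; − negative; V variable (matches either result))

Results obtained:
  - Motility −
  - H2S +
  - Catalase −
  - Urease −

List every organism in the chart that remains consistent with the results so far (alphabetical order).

Clostridium perfringens, Fusobacterium necrophorum, Fusobacterium nucleatum, Peptostreptococcus anaerobius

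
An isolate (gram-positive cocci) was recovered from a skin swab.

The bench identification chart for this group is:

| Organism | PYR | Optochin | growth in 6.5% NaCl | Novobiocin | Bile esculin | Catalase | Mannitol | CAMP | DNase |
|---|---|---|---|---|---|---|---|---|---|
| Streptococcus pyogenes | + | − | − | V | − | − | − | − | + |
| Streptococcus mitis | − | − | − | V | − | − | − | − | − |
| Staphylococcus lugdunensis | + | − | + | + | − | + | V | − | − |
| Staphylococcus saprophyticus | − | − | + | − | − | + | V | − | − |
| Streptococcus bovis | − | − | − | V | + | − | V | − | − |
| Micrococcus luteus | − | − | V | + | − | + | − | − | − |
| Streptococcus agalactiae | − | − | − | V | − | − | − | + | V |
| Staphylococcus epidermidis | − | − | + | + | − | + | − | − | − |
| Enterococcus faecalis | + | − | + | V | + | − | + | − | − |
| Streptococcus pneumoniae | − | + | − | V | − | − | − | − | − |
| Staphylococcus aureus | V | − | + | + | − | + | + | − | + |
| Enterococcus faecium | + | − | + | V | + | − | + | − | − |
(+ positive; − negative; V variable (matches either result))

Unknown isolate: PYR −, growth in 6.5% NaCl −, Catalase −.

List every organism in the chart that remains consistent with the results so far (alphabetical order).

Streptococcus agalactiae, Streptococcus bovis, Streptococcus mitis, Streptococcus pneumoniae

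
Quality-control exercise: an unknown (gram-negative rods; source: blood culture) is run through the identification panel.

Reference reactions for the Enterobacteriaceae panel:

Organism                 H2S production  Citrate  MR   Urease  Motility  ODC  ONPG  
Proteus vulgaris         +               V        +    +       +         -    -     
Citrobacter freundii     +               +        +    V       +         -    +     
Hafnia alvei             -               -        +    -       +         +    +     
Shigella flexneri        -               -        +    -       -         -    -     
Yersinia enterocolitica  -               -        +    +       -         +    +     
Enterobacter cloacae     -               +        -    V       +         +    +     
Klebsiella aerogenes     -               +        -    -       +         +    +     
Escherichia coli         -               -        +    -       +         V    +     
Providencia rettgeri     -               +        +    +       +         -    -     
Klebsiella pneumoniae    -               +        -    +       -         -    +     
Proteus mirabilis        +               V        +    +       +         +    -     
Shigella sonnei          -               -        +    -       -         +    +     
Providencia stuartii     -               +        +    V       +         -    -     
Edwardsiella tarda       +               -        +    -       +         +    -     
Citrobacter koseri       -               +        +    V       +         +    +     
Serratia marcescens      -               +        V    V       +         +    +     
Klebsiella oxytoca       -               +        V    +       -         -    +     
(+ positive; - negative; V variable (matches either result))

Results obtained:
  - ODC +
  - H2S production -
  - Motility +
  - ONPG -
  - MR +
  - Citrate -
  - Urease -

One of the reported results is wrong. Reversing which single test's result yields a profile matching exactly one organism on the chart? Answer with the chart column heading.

H2S production

As reported, no row in the chart matches all 7 reactions.
Reversing ODC → still no organism matches.
Reversing ONPG → 2 organisms match (not unique).
Reversing Urease → still no organism matches.
Reversing H2S production (to +) → unique match: Edwardsiella tarda.
Reversing MR → still no organism matches.
Reversing Motility → still no organism matches.
Reversing Citrate → still no organism matches.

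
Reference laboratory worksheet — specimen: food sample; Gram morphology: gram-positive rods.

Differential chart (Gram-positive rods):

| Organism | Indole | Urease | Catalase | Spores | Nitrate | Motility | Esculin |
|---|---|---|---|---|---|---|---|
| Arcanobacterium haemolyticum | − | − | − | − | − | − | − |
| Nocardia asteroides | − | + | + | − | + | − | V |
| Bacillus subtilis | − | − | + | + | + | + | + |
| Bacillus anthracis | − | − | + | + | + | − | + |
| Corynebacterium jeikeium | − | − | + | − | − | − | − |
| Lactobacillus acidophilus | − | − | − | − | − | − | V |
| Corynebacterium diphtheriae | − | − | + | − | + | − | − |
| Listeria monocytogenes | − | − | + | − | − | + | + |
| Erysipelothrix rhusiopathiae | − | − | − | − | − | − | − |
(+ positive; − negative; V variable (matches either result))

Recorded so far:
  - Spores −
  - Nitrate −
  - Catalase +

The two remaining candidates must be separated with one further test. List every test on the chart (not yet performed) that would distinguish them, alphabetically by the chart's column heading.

Catalase +: excludes Arcanobacterium haemolyticum, Lactobacillus acidophilus, Erysipelothrix rhusiopathiae — 6 left.
Spores −: excludes Bacillus subtilis, Bacillus anthracis — 4 left.
Nitrate −: excludes Nocardia asteroides, Corynebacterium diphtheriae — 2 left.
Two candidates remain: Corynebacterium jeikeium and Listeria monocytogenes.
  Indole: − vs − — same for both, does not separate.
  Urease: − vs − — same for both, does not separate.
  Motility: Corynebacterium jeikeium −, Listeria monocytogenes + — discriminates.
  Esculin: Corynebacterium jeikeium −, Listeria monocytogenes + — discriminates.

Esculin, Motility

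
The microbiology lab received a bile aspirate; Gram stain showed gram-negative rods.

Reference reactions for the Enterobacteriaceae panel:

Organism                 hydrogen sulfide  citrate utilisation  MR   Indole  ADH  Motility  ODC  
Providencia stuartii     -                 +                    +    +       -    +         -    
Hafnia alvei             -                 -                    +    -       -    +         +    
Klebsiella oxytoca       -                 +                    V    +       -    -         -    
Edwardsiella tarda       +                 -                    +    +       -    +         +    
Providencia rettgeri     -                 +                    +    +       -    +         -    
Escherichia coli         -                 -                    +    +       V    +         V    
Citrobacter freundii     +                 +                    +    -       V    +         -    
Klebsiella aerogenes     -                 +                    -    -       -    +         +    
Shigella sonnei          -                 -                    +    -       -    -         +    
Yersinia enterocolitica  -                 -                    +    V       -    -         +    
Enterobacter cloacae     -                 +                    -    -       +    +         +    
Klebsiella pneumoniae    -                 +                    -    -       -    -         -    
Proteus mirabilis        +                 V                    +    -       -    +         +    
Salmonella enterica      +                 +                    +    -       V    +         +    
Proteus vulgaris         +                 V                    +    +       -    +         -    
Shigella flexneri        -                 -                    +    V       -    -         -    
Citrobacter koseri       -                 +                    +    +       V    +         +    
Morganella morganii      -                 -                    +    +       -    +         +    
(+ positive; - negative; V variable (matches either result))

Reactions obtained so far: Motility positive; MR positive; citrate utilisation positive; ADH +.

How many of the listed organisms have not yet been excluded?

3

MR +: excludes Klebsiella aerogenes, Enterobacter cloacae, Klebsiella pneumoniae — 15 left.
Motility +: excludes Klebsiella oxytoca, Shigella sonnei, Yersinia enterocolitica, Shigella flexneri — 11 left.
ADH +: excludes 7 organisms — 4 left.
citrate utilisation +: excludes Escherichia coli — 3 left.
Still consistent: Citrobacter freundii, Citrobacter koseri, Salmonella enterica.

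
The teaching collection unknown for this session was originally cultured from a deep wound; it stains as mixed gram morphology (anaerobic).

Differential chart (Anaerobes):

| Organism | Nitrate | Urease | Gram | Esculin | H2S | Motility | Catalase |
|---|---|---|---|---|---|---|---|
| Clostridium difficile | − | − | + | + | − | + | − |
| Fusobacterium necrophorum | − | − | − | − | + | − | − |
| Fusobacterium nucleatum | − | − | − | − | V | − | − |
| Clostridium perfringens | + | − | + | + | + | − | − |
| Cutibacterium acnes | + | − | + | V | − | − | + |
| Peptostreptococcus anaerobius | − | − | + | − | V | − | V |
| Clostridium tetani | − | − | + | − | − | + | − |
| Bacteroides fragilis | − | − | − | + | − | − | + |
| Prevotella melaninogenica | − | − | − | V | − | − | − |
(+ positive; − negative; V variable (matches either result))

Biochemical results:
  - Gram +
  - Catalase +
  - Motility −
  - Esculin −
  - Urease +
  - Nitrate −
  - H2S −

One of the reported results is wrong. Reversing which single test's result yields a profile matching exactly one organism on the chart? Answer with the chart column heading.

Urease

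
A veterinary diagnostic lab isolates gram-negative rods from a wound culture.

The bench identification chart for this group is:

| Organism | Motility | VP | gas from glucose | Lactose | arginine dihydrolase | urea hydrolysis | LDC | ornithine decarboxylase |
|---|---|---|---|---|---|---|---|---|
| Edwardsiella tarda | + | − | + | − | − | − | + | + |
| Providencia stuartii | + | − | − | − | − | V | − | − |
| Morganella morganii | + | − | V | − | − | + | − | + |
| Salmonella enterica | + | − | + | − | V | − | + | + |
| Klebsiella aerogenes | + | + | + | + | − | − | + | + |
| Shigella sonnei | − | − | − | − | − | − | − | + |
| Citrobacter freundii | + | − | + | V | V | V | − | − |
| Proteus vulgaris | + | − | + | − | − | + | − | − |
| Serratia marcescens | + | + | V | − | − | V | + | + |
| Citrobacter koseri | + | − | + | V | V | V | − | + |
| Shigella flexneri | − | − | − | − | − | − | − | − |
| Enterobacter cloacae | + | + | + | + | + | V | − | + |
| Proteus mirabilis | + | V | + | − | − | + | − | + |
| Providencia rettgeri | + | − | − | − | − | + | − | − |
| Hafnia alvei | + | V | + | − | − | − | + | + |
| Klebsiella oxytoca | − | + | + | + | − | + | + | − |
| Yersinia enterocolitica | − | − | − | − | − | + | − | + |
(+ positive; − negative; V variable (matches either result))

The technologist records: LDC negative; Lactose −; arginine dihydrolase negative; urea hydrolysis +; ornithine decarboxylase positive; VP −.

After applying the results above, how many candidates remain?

4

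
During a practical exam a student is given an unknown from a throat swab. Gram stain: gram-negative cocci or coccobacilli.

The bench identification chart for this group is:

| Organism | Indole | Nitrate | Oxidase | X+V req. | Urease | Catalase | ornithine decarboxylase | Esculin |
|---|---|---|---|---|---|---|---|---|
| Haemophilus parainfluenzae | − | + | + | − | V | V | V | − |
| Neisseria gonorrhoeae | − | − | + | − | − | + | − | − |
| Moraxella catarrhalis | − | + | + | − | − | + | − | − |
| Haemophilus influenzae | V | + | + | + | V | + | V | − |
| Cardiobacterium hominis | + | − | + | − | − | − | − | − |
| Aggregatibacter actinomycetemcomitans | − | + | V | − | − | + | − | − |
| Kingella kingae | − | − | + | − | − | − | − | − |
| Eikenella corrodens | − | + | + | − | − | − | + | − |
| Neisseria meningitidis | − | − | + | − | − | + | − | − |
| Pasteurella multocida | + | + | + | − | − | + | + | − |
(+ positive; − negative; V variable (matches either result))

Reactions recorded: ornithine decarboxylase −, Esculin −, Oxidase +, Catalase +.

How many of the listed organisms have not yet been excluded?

Esculin −: all 10 remaining candidates are consistent.
Oxidase +: all 10 remaining candidates are consistent.
Catalase +: excludes Cardiobacterium hominis, Kingella kingae, Eikenella corrodens — 7 left.
ornithine decarboxylase −: excludes Pasteurella multocida — 6 left.
Still consistent: Aggregatibacter actinomycetemcomitans, Haemophilus influenzae, Haemophilus parainfluenzae, Moraxella catarrhalis, Neisseria gonorrhoeae, Neisseria meningitidis.

6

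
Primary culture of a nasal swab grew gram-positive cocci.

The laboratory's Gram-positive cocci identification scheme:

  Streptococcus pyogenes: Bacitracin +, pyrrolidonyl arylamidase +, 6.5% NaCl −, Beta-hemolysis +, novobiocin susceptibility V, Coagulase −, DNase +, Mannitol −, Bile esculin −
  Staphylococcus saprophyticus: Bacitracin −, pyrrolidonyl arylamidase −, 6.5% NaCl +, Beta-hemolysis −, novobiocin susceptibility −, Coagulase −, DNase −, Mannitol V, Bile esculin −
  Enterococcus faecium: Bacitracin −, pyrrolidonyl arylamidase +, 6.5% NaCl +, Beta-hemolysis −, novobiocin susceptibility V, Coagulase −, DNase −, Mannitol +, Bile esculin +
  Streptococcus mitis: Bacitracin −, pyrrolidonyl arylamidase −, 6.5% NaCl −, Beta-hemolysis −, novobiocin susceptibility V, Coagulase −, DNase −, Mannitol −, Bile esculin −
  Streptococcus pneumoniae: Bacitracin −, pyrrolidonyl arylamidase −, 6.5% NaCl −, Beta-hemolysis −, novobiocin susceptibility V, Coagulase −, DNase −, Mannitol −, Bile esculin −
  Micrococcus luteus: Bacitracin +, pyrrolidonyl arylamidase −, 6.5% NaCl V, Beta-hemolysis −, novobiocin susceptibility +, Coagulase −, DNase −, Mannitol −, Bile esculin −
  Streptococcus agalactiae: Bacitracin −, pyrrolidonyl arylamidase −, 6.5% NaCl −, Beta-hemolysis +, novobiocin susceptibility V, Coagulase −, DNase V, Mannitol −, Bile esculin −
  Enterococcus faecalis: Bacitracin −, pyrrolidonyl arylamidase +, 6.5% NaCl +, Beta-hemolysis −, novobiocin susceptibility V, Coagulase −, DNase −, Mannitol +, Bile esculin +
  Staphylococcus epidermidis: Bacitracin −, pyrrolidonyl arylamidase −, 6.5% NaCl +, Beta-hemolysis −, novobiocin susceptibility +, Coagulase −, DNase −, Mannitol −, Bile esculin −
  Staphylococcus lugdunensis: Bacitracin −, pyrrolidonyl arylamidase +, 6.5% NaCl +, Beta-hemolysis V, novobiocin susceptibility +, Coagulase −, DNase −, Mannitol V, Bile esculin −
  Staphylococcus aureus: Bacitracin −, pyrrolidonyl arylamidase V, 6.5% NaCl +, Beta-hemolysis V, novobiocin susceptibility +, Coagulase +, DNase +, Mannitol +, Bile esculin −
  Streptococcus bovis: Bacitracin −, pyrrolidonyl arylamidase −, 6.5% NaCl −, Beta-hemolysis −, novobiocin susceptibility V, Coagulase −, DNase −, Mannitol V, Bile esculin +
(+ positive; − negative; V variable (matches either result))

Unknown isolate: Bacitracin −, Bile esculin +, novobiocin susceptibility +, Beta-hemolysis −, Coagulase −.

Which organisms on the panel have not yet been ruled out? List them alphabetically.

Coagulase −: excludes Staphylococcus aureus — 11 left.
Bacitracin −: excludes Streptococcus pyogenes, Micrococcus luteus — 9 left.
novobiocin susceptibility +: excludes Staphylococcus saprophyticus — 8 left.
Beta-hemolysis −: excludes Streptococcus agalactiae — 7 left.
Bile esculin +: excludes Streptococcus mitis, Streptococcus pneumoniae, Staphylococcus epidermidis, Staphylococcus lugdunensis — 3 left.

Enterococcus faecalis, Enterococcus faecium, Streptococcus bovis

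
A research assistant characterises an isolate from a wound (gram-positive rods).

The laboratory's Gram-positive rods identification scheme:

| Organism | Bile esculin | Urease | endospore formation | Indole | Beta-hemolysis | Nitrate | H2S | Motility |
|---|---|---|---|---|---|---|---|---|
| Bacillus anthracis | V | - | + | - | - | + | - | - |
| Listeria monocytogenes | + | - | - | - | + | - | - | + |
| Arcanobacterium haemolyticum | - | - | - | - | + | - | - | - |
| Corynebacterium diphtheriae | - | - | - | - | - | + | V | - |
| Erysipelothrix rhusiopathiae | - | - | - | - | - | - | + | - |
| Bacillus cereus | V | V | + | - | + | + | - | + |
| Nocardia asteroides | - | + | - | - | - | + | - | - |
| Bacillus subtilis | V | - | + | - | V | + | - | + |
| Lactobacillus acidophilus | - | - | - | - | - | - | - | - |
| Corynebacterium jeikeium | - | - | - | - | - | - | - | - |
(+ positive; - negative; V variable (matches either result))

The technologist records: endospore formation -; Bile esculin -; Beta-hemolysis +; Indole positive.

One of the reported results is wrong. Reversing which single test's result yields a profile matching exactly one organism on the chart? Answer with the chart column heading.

Indole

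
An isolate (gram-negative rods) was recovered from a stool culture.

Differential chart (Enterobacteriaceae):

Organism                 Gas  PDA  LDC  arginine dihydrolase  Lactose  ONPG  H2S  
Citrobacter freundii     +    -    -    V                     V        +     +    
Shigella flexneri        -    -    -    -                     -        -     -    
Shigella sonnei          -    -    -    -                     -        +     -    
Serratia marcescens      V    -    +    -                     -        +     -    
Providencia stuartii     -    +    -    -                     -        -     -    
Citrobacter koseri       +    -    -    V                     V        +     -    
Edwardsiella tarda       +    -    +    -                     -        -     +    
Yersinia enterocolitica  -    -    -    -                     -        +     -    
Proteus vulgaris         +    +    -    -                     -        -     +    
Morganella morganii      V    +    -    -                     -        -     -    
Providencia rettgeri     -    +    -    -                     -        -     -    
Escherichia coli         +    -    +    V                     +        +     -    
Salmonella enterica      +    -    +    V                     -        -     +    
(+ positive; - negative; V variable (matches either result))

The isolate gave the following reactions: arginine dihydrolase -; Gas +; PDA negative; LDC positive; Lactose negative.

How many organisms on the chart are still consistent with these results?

LDC +: excludes 9 organisms — 4 left.
PDA -: all 4 remaining candidates are consistent.
Gas +: all 4 remaining candidates are consistent.
arginine dihydrolase -: all 4 remaining candidates are consistent.
Lactose -: excludes Escherichia coli — 3 left.
Still consistent: Edwardsiella tarda, Salmonella enterica, Serratia marcescens.

3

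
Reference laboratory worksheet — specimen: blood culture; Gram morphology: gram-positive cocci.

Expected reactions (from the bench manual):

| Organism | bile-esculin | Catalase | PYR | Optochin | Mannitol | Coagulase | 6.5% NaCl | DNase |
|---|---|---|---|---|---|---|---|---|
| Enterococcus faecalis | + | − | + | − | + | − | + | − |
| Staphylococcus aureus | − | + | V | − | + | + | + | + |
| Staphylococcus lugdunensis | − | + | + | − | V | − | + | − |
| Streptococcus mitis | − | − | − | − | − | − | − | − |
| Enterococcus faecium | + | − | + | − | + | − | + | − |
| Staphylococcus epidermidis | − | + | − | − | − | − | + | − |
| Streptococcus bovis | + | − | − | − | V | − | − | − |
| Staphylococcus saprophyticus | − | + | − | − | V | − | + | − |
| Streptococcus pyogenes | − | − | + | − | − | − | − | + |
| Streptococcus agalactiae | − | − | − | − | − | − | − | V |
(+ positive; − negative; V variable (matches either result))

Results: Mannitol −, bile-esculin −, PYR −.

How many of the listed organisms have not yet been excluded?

4

Mannitol −: excludes Enterococcus faecalis, Staphylococcus aureus, Enterococcus faecium — 7 left.
bile-esculin −: excludes Streptococcus bovis — 6 left.
PYR −: excludes Staphylococcus lugdunensis, Streptococcus pyogenes — 4 left.
Still consistent: Staphylococcus epidermidis, Staphylococcus saprophyticus, Streptococcus agalactiae, Streptococcus mitis.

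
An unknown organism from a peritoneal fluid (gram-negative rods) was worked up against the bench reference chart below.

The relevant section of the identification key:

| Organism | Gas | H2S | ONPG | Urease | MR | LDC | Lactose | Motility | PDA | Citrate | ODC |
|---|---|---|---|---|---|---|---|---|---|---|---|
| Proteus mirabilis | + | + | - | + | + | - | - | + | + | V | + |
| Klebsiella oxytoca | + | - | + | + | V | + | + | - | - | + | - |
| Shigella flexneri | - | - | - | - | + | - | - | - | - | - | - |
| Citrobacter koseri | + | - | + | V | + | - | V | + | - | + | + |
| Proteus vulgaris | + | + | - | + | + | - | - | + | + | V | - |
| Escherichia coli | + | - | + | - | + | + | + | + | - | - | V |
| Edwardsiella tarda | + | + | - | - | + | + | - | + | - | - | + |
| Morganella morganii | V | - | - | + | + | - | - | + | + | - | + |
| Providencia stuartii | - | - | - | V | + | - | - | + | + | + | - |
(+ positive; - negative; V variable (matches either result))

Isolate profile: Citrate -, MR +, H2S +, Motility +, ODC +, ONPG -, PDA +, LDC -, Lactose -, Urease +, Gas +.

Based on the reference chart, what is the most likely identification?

Proteus mirabilis

PDA +: excludes 5 organisms — 4 left.
ONPG -: all 4 remaining candidates are consistent.
Lactose -: all 4 remaining candidates are consistent.
Citrate -: excludes Providencia stuartii — 3 left.
H2S +: excludes Morganella morganii — 2 left.
LDC -: all 2 remaining candidates are consistent.
Motility +: all 2 remaining candidates are consistent.
Gas +: all 2 remaining candidates are consistent.
Urease +: all 2 remaining candidates are consistent.
MR +: all 2 remaining candidates are consistent.
ODC +: excludes Proteus vulgaris — 1 left.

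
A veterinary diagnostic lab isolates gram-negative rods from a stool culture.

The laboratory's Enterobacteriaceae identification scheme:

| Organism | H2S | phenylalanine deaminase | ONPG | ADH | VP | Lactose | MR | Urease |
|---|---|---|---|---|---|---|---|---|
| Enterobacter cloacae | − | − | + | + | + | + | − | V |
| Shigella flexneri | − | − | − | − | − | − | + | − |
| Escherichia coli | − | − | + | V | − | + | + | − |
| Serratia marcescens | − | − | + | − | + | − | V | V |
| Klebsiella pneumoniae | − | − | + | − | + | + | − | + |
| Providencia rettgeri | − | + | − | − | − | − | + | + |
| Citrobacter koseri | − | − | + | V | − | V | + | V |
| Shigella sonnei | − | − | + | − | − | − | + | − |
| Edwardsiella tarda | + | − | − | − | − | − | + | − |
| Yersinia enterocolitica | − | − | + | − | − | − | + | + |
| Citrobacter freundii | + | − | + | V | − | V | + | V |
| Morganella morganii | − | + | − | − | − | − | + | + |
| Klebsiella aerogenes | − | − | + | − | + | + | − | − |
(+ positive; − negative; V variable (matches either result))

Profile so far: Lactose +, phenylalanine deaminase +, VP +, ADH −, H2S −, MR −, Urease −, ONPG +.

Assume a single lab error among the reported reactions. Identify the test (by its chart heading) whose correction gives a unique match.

phenylalanine deaminase

As reported, no row in the chart matches all 8 reactions.
Reversing ADH → still no organism matches.
Reversing Urease → still no organism matches.
Reversing VP → still no organism matches.
Reversing ONPG → still no organism matches.
Reversing phenylalanine deaminase (to −) → unique match: Klebsiella aerogenes.
Reversing H2S → still no organism matches.
Reversing MR → still no organism matches.
Reversing Lactose → still no organism matches.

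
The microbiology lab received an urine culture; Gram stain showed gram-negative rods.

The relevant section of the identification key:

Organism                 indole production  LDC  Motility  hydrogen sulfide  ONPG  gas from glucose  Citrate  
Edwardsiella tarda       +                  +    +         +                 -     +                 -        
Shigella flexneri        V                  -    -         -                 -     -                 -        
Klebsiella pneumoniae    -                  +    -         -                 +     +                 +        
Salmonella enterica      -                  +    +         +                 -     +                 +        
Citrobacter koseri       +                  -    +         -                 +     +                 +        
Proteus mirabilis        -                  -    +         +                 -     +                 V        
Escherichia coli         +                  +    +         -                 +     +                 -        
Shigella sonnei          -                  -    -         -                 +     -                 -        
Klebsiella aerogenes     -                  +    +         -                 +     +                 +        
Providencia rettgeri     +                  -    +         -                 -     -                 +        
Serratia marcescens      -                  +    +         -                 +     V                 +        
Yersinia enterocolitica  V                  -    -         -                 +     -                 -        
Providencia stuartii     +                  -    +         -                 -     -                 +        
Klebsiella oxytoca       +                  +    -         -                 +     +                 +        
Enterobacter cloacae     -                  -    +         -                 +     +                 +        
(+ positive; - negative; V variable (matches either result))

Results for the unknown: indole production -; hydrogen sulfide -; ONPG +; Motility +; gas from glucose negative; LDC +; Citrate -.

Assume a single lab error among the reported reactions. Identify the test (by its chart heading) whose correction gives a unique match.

As reported, no row in the chart matches all 7 reactions.
Reversing indole production → still no organism matches.
Reversing Citrate (to +) → unique match: Serratia marcescens.
Reversing gas from glucose → still no organism matches.
Reversing LDC → still no organism matches.
Reversing Motility → still no organism matches.
Reversing hydrogen sulfide → still no organism matches.
Reversing ONPG → still no organism matches.

Citrate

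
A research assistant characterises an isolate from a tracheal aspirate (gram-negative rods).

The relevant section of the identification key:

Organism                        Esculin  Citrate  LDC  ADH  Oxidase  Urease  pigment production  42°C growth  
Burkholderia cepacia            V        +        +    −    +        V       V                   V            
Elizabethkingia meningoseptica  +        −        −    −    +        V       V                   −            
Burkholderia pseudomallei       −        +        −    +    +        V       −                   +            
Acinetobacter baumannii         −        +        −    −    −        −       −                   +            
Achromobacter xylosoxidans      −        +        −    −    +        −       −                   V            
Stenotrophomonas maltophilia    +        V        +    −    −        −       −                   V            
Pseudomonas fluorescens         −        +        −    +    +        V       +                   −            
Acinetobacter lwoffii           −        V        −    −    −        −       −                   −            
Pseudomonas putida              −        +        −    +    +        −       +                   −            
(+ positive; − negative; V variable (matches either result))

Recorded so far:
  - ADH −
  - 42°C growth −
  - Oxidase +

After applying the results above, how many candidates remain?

3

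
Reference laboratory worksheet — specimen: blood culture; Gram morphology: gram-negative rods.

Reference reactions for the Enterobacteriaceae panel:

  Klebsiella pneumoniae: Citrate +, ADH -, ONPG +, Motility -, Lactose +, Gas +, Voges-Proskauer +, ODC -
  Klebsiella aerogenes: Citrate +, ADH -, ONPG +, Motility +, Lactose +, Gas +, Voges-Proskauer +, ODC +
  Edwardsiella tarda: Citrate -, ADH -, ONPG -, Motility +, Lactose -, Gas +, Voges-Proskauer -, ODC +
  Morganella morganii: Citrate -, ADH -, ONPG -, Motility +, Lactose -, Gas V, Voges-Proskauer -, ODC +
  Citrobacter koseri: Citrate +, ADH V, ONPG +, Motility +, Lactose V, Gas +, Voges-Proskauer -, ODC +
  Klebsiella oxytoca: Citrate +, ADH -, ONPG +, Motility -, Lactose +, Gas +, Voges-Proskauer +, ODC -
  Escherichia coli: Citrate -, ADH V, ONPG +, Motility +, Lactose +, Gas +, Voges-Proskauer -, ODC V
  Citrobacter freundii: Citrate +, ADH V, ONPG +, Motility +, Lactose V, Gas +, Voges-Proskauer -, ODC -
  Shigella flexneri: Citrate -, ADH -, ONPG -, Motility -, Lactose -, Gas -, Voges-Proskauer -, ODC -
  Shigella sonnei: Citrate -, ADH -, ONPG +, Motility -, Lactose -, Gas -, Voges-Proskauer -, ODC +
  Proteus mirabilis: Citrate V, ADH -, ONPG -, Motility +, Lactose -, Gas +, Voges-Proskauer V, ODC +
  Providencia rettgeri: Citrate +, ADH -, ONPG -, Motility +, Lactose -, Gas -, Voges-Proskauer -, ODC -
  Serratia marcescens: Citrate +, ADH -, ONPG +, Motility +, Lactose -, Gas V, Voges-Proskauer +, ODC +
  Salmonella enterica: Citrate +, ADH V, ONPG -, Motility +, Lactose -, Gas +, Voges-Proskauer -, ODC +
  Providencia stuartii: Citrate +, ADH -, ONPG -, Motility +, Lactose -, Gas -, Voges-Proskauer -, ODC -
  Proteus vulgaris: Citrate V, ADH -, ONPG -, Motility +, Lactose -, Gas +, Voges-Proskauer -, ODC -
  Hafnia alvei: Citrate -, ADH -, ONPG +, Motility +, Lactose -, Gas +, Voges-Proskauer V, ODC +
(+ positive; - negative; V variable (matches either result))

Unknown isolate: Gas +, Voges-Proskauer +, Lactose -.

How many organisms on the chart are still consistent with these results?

3

Gas +: excludes Shigella flexneri, Shigella sonnei, Providencia rettgeri, Providencia stuartii — 13 left.
Lactose -: excludes Klebsiella pneumoniae, Klebsiella aerogenes, Klebsiella oxytoca, Escherichia coli — 9 left.
Voges-Proskauer +: excludes 6 organisms — 3 left.
Still consistent: Hafnia alvei, Proteus mirabilis, Serratia marcescens.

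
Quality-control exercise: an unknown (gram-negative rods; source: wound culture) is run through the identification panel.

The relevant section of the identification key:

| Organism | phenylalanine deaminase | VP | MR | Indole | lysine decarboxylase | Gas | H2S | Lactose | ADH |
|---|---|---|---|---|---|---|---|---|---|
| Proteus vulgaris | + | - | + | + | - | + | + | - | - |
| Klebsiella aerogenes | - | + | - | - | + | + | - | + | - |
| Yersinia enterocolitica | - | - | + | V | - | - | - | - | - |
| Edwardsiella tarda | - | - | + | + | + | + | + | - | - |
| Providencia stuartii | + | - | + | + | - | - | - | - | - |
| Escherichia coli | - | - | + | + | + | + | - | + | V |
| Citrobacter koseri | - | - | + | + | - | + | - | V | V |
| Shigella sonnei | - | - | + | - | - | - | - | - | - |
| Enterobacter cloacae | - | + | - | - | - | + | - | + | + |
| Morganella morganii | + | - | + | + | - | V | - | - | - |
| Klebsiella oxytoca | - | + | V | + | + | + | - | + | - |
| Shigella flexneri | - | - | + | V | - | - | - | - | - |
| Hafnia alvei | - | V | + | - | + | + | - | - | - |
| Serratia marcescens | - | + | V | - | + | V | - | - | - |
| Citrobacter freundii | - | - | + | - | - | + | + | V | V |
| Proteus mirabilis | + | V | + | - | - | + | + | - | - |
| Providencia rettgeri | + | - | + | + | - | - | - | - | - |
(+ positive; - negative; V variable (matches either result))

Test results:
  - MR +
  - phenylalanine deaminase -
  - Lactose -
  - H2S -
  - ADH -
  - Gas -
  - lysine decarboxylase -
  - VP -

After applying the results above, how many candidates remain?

VP -: excludes Klebsiella aerogenes, Enterobacter cloacae, Klebsiella oxytoca, Serratia marcescens — 13 left.
Lactose -: excludes Escherichia coli — 12 left.
lysine decarboxylase -: excludes Edwardsiella tarda, Hafnia alvei — 10 left.
phenylalanine deaminase -: excludes 5 organisms — 5 left.
H2S -: excludes Citrobacter freundii — 4 left.
ADH -: all 4 remaining candidates are consistent.
MR +: all 4 remaining candidates are consistent.
Gas -: excludes Citrobacter koseri — 3 left.
Still consistent: Shigella flexneri, Shigella sonnei, Yersinia enterocolitica.

3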